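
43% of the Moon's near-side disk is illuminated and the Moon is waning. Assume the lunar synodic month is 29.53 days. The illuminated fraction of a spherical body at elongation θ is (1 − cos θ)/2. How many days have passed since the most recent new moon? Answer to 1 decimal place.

From f = (1 − cos θ)/2: cos θ = 1 − 2×0.43 = 0.140; arccos → 82.0°.
Since the Moon is past full (waning), take the reflex angle: θ = 360° − 82.0° = 278.0°.
At 360°/29.53 d per day, 278.0° corresponds to 22.81 days.

22.8 days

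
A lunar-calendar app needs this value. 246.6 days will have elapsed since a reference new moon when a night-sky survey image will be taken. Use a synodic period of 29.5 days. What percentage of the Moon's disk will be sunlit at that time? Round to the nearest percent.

246.6/29.5 = 8.359 lunations, so 8 complete cycles and 10.60 d into the next.
Phase angle: θ = 360°·(10.60 d)/(29.5 d) = 129.4°.
With cos θ = (-0.634), the lit fraction is (1 − (-0.634))/2 ≈ 0.817, so 82%.

82%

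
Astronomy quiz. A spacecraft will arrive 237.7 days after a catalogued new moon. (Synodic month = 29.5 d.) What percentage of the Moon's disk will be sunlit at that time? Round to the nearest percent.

237.7 d spans 8 complete synodic months (8 × 29.5 = 236.00 d) plus 1.70 d.
The Moon has covered 1.70/29.5 of its cycle, so θ ≈ 360° × 1.70/29.5 = 20.7°.
cos 20.7° = 0.935, so f = (1 − 0.935)/2 = 0.032, so 3%.

3%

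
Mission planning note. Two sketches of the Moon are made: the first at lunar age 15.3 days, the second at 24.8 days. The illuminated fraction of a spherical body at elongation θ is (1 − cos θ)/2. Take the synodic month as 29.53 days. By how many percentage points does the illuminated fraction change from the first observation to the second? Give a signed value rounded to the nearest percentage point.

-76 pp

θ₁ = 360° × 15.3/29.53 = 186.5°, f₁ = (1 − cos θ₁)/2 = 0.997.
θ₂ = 360° × 24.8/29.53 = 302.3°, f₂ = (1 − cos θ₂)/2 = 0.233.
Change = f₂ − f₁ = -0.764 → -76 percentage points.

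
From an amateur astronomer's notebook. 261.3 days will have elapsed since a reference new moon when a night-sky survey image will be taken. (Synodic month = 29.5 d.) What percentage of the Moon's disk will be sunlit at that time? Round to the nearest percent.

19%

261.3 d spans 8 complete synodic months (8 × 29.5 = 236.00 d) plus 25.30 d.
Phase angle: θ = 360°·(25.30 d)/(29.5 d) = 308.7°.
With cos θ = 0.626, the lit fraction is (1 − 0.626)/2 ≈ 0.187, so 19%.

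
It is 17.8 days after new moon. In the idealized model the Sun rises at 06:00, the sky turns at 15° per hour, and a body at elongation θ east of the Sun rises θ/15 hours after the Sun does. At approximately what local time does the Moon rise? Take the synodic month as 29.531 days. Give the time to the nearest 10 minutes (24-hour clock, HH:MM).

20:30

The Moon has covered 17.8/29.531 of its cycle, so θ ≈ 360° × 17.8/29.531 = 217.0°.
The Moon trails the Sun by θ/15 = 217.0/15 ≈ 14.47 hours.
06:00 + 14.466 h ≈ 20:28 → 20:30 to the nearest ten minutes.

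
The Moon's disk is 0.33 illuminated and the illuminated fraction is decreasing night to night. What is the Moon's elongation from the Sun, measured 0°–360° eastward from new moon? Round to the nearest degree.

cos θ = 1 − 2f = 0.340, giving a principal value of 70.1°.
Waning ⇒ past full, so θ = 360° − 70.1° = 289.9°.

290°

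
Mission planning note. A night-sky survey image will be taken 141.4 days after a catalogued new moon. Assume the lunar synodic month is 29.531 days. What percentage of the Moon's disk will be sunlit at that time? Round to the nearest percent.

38%

141.4/29.531 = 4.788 lunations, so 4 complete cycles and 23.28 d into the next.
Phase angle: θ = 360°·(23.28 d)/(29.531 d) = 283.7°.
Illuminated fraction = (1 − cos 283.7°)/2 = (1 − 0.238)/2 ≈ 0.381, so 38%.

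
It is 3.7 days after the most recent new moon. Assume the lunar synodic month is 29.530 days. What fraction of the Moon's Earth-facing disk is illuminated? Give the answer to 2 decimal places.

0.15

Phase angle: θ = 360°·(3.7 d)/(29.530 d) = 45.1°.
Illuminated fraction = (1 − cos 45.1°)/2 = (1 − 0.706)/2 ≈ 0.147.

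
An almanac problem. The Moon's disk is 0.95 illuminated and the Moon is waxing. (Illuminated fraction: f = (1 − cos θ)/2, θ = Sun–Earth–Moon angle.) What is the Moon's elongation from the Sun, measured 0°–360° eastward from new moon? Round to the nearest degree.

From f = (1 − cos θ)/2: cos θ = 1 − 2×0.95 = -0.900; arccos → 154.2°.
Waxing ⇒ before full, so θ = 154.2°.

154°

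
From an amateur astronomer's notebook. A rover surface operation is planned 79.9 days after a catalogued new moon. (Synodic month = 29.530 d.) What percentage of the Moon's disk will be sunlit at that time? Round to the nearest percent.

79.9 d spans 2 complete synodic months (2 × 29.530 = 59.06 d) plus 20.84 d.
Phase angle: θ = 360°·(20.84 d)/(29.530 d) = 254.1°.
With cos θ = (-0.275), the lit fraction is (1 − (-0.275))/2 ≈ 0.637, so 64%.

64%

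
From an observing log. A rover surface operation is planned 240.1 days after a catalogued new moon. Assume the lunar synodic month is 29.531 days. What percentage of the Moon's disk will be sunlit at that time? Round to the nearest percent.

Reduce mod P: 240.1 − 8×29.531 = 3.85 d into the current lunation.
Elongation θ = 360° × 3.85/29.531 ≈ 47.0°.
cos 47.0° = 0.683, so f = (1 − 0.683)/2 = 0.159, so 16%.

16%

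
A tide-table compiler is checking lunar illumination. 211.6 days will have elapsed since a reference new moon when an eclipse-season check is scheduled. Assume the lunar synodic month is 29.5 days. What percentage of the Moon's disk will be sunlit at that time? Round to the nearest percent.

211.6 d spans 7 complete synodic months (7 × 29.5 = 206.50 d) plus 5.10 d.
Phase angle: θ = 360°·(5.10 d)/(29.5 d) = 62.2°.
cos 62.2° = 0.466, so f = (1 − 0.466)/2 = 0.267, so 27%.

27%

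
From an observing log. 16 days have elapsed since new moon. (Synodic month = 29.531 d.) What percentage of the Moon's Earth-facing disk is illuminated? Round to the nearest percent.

98%

Phase angle: θ = 360°·(16 d)/(29.531 d) = 195.0°.
Illuminated fraction = (1 − cos 195.0°)/2 = (1 − (-0.966))/2 ≈ 0.983, so 98%.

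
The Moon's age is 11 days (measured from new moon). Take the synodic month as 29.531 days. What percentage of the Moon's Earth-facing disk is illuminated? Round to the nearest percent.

85%

Elongation θ = 360° × 11/29.531 ≈ 134.1°.
cos 134.1° = (-0.696), so f = (1 − (-0.696))/2 = 0.848, so 85%.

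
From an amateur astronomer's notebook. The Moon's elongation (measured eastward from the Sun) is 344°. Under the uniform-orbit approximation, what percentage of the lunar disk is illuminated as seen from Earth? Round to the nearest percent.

2%

f = (1 − cos 344°)/2 = (1 − 0.961)/2 ≈ 0.019, i.e. 2%.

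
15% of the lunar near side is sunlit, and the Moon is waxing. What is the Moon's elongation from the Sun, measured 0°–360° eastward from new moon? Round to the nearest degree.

From f = (1 − cos θ)/2: cos θ = 1 − 2×0.15 = 0.700; arccos → 45.6°.
The Moon is waxing (0°–180°), so θ = 45.6° directly.

46°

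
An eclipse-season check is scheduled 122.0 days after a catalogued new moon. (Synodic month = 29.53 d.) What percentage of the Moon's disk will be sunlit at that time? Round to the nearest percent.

Reduce mod P: 122.0 − 4×29.53 = 3.88 d into the current lunation.
Elongation θ = 360° × 3.88/29.53 ≈ 47.3°.
Illuminated fraction = (1 − cos 47.3°)/2 = (1 − 0.678)/2 ≈ 0.161, so 16%.

16%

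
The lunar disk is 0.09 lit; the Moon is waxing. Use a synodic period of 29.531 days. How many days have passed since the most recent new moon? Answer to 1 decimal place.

cos θ = 1 − 2f = 0.820, giving a principal value of 34.9°.
Waxing ⇒ before full, so θ = 34.9°.
Age = 29.531 × 34.9°/360° ≈ 2.86 days.

2.9 days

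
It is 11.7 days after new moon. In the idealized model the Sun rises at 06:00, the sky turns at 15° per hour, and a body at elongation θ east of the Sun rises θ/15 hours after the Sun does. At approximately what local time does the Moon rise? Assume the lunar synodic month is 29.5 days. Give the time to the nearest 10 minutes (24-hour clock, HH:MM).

Elongation θ = 360° × 11.7/29.5 ≈ 142.8°.
Delay after the Sun = 142.8° / (15°/h) ≈ 9.52 h.
06:00 + 9.519 h ≈ 15:31 → 15:30 to the nearest ten minutes.

15:30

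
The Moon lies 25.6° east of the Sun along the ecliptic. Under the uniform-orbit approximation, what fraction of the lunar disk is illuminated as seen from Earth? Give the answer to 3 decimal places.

f = (1 − cos 25.6°)/2 = (1 − 0.902)/2 ≈ 0.049.

0.049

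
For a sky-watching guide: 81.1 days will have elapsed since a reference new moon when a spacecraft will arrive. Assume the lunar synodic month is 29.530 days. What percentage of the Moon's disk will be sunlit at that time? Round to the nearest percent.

51%

81.1 d spans 2 complete synodic months (2 × 29.530 = 59.06 d) plus 22.04 d.
Phase angle: θ = 360°·(22.04 d)/(29.530 d) = 268.7°.
With cos θ = (-0.023), the lit fraction is (1 − (-0.023))/2 ≈ 0.511, so 51%.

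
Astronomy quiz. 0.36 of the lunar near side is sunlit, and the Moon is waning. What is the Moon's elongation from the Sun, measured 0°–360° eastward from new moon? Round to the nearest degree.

286°

From f = (1 − cos θ)/2: cos θ = 1 − 2×0.36 = 0.280; arccos → 73.7°.
Waning ⇒ past full, so θ = 360° − 73.7° = 286.3°.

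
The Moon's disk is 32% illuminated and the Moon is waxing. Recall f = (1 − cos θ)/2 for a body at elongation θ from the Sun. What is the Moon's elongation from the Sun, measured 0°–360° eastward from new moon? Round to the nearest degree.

69°

From f = (1 − cos θ)/2: cos θ = 1 − 2×0.32 = 0.360; arccos → 68.9°.
The Moon is waxing (0°–180°), so θ = 68.9° directly.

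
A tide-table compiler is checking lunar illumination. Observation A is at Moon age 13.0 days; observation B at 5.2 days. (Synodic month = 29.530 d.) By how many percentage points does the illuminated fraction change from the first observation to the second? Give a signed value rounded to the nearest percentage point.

-69 pp

First observation: θ = 360°·13.0/29.530 = 158.5°, so f = 0.965.
Second observation: θ = 63.4°, f = 0.276.
Δf = 0.276 − 0.965 = -0.689, i.e. -69 pp.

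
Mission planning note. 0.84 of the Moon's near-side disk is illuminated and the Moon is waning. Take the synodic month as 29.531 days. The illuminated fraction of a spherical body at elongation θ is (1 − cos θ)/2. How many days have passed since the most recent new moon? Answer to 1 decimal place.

18.6 days

Invert f = (1 − cos θ)/2 to get cos θ = 1 − 2(0.84) = -0.680, hence θ₀ = arccos -0.680 = 132.8°.
Waning ⇒ past full, so θ = 360° − 132.8° = 227.2°.
At 360°/29.531 d per day, 227.2° corresponds to 18.63 days.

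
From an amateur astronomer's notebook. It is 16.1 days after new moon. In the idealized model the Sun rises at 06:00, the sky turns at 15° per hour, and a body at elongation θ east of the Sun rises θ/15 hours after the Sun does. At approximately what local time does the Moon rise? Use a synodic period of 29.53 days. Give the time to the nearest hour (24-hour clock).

Phase angle: θ = 360°·(16.1 d)/(29.53 d) = 196.3°.
Delay after the Sun = 196.3° / (15°/h) ≈ 13.08 h.
06:00 + 13.08 h ≈ 19:05 → 19:00 to the nearest hour.

19:00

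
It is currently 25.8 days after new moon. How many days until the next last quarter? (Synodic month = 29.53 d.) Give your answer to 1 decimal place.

Last quarter is 0.75 of the way through the cycle: age 0.75 × 29.53 = 22.148 d.
Already past this cycle's last quarter; the next is at 22.148 + 29.53 = 51.678 d, so 51.678 − 25.8 = 25.878 days.

25.9 days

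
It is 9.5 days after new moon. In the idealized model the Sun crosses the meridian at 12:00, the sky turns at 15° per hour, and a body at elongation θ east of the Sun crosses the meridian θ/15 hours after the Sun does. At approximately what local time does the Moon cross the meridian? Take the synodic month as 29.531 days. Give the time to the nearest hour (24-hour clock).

20:00

Elongation θ = 360° × 9.5/29.531 ≈ 115.8°.
The Moon trails the Sun by θ/15 = 115.8/15 ≈ 7.72 hours.
12:00 + 7.72 h ≈ 19:43 → 20:00 to the nearest hour.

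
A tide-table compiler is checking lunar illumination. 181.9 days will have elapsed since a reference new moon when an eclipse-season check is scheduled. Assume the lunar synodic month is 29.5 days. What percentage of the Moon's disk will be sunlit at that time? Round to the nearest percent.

25%

181.9 d spans 6 complete synodic months (6 × 29.5 = 177.00 d) plus 4.90 d.
The Moon has covered 4.90/29.5 of its cycle, so θ ≈ 360° × 4.90/29.5 = 59.8°.
With cos θ = 0.503, the lit fraction is (1 − 0.503)/2 ≈ 0.248, so 25%.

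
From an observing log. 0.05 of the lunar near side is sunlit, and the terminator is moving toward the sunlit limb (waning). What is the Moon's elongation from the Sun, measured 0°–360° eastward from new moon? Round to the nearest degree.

334°

cos θ = 1 − 2f = 0.900, giving a principal value of 25.8°.
Waning ⇒ past full, so θ = 360° − 25.8° = 334.2°.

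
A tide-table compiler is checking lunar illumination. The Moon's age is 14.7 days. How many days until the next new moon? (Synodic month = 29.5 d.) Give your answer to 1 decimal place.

14.8 days

The next new moon completes the synodic month: 29.5 − 14.7 = 14.800 days.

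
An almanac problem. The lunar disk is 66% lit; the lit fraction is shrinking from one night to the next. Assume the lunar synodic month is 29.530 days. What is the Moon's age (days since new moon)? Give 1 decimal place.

Invert f = (1 − cos θ)/2 to get cos θ = 1 − 2(0.66) = -0.320, hence θ₀ = arccos -0.320 = 108.7°.
Waning ⇒ past full, so θ = 360° − 108.7° = 251.3°.
Age = 29.530 × 251.3°/360° ≈ 20.62 days.

20.6 days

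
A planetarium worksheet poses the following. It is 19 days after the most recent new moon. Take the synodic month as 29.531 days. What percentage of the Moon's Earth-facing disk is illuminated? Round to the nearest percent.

Phase angle: θ = 360°·(19 d)/(29.531 d) = 231.6°.
cos 231.6° = (-0.621), so f = (1 − (-0.621))/2 = 0.810, so 81%.

81%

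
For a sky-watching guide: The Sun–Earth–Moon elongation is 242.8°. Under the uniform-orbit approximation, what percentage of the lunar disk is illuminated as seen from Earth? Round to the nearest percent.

73%

f = (1 − cos 242.8°)/2 = (1 − (-0.457))/2 ≈ 0.729, i.e. 73%.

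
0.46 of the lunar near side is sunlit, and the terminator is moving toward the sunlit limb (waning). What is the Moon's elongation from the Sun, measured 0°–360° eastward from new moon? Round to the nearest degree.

275°

Invert f = (1 − cos θ)/2 to get cos θ = 1 − 2(0.46) = 0.080, hence θ₀ = arccos 0.080 = 85.4°.
Since the Moon is past full (waning), take the reflex angle: θ = 360° − 85.4° = 274.6°.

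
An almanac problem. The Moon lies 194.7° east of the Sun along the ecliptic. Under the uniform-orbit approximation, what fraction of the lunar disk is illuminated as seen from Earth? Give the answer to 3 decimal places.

f = (1 − cos 194.7°)/2 = (1 − (-0.967))/2 ≈ 0.984.

0.984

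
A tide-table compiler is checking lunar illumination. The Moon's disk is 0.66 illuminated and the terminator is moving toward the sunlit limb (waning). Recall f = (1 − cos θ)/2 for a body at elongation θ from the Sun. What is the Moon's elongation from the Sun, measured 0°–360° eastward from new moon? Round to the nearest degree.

Invert f = (1 − cos θ)/2 to get cos θ = 1 − 2(0.66) = -0.320, hence θ₀ = arccos -0.320 = 108.7°.
A waning Moon lies in 180°–360°, so θ = 360° − 108.7° = 251.3°.

251°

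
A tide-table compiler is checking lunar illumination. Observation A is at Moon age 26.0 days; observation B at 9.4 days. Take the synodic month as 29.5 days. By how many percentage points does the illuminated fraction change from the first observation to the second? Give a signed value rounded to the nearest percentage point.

First observation: θ = 360°·26.0/29.5 = 317.3°, so f = 0.133.
Second observation: θ = 114.7°, f = 0.709.
Δf = 0.709 − 0.133 = +0.576, i.e. +58 pp.

+58 pp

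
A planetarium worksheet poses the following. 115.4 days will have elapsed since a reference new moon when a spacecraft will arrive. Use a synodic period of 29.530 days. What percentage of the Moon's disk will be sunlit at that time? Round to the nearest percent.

115.4/29.530 = 3.908 lunations, so 3 complete cycles and 26.81 d into the next.
The Moon has covered 26.81/29.530 of its cycle, so θ ≈ 360° × 26.81/29.530 = 326.8°.
With cos θ = 0.837, the lit fraction is (1 − 0.837)/2 ≈ 0.081, so 8%.

8%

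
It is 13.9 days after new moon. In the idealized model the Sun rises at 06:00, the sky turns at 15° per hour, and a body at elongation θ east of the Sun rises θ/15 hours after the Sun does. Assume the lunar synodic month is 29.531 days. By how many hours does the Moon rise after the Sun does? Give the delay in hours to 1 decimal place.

Phase angle: θ = 360°·(13.9 d)/(29.531 d) = 169.4°.
At 15° of sky rotation per hour, 169.4° corresponds to a 11.30 h lag.
So the Moon rises 11.30 h after the Sun.

11.3 h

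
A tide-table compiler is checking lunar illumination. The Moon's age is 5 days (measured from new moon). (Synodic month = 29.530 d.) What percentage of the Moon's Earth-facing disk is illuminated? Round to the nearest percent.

26%

The Moon has covered 5/29.530 of its cycle, so θ ≈ 360° × 5/29.530 = 61.0°.
cos 61.0° = 0.485, so f = (1 − 0.485)/2 = 0.257, so 26%.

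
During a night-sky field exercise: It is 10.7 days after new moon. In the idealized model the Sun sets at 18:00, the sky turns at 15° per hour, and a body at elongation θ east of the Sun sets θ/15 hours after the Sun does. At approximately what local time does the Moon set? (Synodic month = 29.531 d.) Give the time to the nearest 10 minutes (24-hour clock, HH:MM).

02:40

The Moon has covered 10.7/29.531 of its cycle, so θ ≈ 360° × 10.7/29.531 = 130.4°.
At 15° of sky rotation per hour, 130.4° corresponds to a 8.70 h lag.
18:00 + 8.696 h ≈ 02:42 → 02:40 to the nearest ten minutes.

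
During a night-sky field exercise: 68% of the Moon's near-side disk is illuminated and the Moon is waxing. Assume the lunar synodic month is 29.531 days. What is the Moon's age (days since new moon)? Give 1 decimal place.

9.1 days

cos θ = 1 − 2f = -0.360, giving a principal value of 111.1°.
The Moon is waxing (0°–180°), so θ = 111.1° directly.
At 360°/29.531 d per day, 111.1° corresponds to 9.11 days.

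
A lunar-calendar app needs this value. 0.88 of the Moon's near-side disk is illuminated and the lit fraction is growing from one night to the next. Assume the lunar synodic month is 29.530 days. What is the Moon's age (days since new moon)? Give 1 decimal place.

11.4 days

cos θ = 1 − 2f = -0.760, giving a principal value of 139.5°.
Waxing ⇒ before full, so θ = 139.5°.
That fraction of the synodic month is 139.5/360 × 29.530 d ≈ 11.44 d.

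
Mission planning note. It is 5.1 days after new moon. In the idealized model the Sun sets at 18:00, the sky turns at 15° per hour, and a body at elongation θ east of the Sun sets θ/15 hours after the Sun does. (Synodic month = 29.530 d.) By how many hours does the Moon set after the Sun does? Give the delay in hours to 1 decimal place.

Elongation θ = 360° × 5.1/29.530 ≈ 62.2°.
Delay after the Sun = 62.2° / (15°/h) ≈ 4.14 h.
So the Moon sets 4.14 h after the Sun.

4.1 h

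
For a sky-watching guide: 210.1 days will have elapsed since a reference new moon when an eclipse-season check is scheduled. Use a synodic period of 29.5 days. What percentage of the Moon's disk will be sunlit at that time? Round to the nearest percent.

210.1/29.5 = 7.122 lunations, so 7 complete cycles and 3.60 d into the next.
The Moon has covered 3.60/29.5 of its cycle, so θ ≈ 360° × 3.60/29.5 = 43.9°.
With cos θ = 0.720, the lit fraction is (1 − 0.720)/2 ≈ 0.140, so 14%.

14%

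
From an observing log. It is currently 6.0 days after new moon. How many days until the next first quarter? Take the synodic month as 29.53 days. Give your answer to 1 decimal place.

First quarter is 0.25 of the way through the cycle: age 0.25 × 29.53 = 7.383 d.
That is 7.383 − 6.0 = 1.383 days ahead.

1.4 days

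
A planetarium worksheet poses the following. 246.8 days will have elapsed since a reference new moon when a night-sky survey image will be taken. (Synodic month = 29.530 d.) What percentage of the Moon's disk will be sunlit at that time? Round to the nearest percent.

81%

246.8 d spans 8 complete synodic months (8 × 29.530 = 236.24 d) plus 10.56 d.
Elongation θ = 360° × 10.56/29.530 ≈ 128.7°.
Illuminated fraction = (1 − cos 128.7°)/2 = (1 − (-0.626))/2 ≈ 0.813, so 81%.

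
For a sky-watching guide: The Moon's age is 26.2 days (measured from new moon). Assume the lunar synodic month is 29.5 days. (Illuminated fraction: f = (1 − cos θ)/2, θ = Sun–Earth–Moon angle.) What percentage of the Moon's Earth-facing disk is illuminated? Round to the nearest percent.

The Moon has covered 26.2/29.5 of its cycle, so θ ≈ 360° × 26.2/29.5 = 319.7°.
With cos θ = 0.763, the lit fraction is (1 − 0.763)/2 ≈ 0.119, so 12%.

12%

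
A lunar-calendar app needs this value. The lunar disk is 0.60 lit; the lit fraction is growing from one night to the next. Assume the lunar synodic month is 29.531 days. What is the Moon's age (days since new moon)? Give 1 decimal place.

8.3 days

Invert f = (1 − cos θ)/2 to get cos θ = 1 − 2(0.60) = -0.200, hence θ₀ = arccos -0.200 = 101.5°.
Before full moon the principal value applies: θ = 101.5°.
At 360°/29.531 d per day, 101.5° corresponds to 8.33 days.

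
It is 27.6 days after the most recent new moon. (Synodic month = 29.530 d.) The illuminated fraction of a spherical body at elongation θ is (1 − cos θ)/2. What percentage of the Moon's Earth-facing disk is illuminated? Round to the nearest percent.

4%

Elongation θ = 360° × 27.6/29.530 ≈ 336.5°.
Illuminated fraction = (1 − cos 336.5°)/2 = (1 − 0.917)/2 ≈ 0.042, so 4%.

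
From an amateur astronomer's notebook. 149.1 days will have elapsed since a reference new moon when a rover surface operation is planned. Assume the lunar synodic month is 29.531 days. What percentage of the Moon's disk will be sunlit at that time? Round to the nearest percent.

2%

149.1/29.531 = 5.049 lunations, so 5 complete cycles and 1.44 d into the next.
The Moon has covered 1.44/29.531 of its cycle, so θ ≈ 360° × 1.44/29.531 = 17.6°.
With cos θ = 0.953, the lit fraction is (1 − 0.953)/2 ≈ 0.023, so 2%.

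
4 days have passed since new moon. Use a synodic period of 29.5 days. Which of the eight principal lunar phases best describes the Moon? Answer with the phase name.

At 4/29.5 of the cycle, θ ≈ 49° — the waxing crescent range.

waxing crescent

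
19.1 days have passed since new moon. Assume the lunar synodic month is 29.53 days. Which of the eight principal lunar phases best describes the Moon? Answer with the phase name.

waning gibbous

θ ≈ 360° × 19.1/29.53 = 233°, which falls in the waning gibbous sector.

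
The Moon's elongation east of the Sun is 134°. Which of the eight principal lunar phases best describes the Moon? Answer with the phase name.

The waxing gibbous sector spans roughly 112°–158°; 134° falls inside it.

waxing gibbous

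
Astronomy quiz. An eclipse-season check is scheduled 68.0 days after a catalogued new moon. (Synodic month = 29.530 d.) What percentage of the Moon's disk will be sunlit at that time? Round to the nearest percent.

Reduce mod P: 68.0 − 2×29.530 = 8.94 d into the current lunation.
Phase angle: θ = 360°·(8.94 d)/(29.530 d) = 109.0°.
Illuminated fraction = (1 − cos 109.0°)/2 = (1 − (-0.325))/2 ≈ 0.663, so 66%.

66%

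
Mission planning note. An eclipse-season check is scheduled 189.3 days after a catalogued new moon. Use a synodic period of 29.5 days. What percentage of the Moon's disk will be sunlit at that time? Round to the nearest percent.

93%

189.3/29.5 = 6.417 lunations, so 6 complete cycles and 12.30 d into the next.
The Moon has covered 12.30/29.5 of its cycle, so θ ≈ 360° × 12.30/29.5 = 150.1°.
Illuminated fraction = (1 − cos 150.1°)/2 = (1 − (-0.867))/2 ≈ 0.933, so 93%.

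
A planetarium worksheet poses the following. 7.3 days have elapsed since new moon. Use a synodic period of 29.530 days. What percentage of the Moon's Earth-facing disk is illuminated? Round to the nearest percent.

49%

The Moon has covered 7.3/29.530 of its cycle, so θ ≈ 360° × 7.3/29.530 = 89.0°.
With cos θ = 0.018, the lit fraction is (1 − 0.018)/2 ≈ 0.491, so 49%.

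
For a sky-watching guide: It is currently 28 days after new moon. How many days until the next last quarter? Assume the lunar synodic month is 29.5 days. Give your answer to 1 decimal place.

23.6 days

Last quarter is 0.75 of the way through the cycle: age 0.75 × 29.5 = 22.125 d.
This lunation's last quarter (22.125 d) has passed, so add one period: 51.625 − 28 = 23.625 days.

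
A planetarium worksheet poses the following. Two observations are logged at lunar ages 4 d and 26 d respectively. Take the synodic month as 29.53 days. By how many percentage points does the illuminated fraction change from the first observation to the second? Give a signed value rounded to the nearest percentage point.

-4 percentage points

First observation: θ = 360°·4/29.53 = 48.8°, so f = 0.170.
Second observation: θ = 317.0°, f = 0.135.
Δf = 0.135 − 0.170 = -0.036, i.e. -4 pp.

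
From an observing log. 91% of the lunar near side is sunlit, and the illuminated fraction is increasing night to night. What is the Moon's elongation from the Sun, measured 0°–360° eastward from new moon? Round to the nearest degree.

Invert f = (1 − cos θ)/2 to get cos θ = 1 − 2(0.91) = -0.820, hence θ₀ = arccos -0.820 = 145.1°.
Before full moon the principal value applies: θ = 145.1°.

145°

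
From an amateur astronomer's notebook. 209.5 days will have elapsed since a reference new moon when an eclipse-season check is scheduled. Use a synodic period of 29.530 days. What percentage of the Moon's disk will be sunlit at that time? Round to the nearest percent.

9%

209.5/29.530 = 7.094 lunations, so 7 complete cycles and 2.79 d into the next.
Phase angle: θ = 360°·(2.79 d)/(29.530 d) = 34.0°.
cos 34.0° = 0.829, so f = (1 − 0.829)/2 = 0.086, so 9%.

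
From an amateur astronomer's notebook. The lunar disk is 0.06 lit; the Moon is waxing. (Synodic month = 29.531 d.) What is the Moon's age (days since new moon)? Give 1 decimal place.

2.3 days

Invert f = (1 − cos θ)/2 to get cos θ = 1 − 2(0.06) = 0.880, hence θ₀ = arccos 0.880 = 28.4°.
The Moon is waxing (0°–180°), so θ = 28.4° directly.
At 360°/29.531 d per day, 28.4° corresponds to 2.33 days.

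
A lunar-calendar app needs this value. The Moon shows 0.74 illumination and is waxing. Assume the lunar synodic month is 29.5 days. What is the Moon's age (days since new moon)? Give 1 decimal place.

From f = (1 − cos θ)/2: cos θ = 1 − 2×0.74 = -0.480; arccos → 118.7°.
Waxing ⇒ before full, so θ = 118.7°.
That fraction of the synodic month is 118.7/360 × 29.5 d ≈ 9.73 d.

9.7 days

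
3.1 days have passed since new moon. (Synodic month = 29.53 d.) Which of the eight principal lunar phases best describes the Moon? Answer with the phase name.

waxing crescent

At 3.1/29.53 of the cycle, θ ≈ 38° — the waxing crescent range.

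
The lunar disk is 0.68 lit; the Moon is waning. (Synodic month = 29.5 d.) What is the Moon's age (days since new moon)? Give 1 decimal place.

20.4 days

From f = (1 − cos θ)/2: cos θ = 1 − 2×0.68 = -0.360; arccos → 111.1°.
A waning Moon lies in 180°–360°, so θ = 360° − 111.1° = 248.9°.
Age = 29.5 × 248.9°/360° ≈ 20.40 days.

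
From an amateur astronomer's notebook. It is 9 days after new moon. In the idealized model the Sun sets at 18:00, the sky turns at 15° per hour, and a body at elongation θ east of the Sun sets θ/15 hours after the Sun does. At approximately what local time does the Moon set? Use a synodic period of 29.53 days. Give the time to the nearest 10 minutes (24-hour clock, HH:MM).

Elongation θ = 360° × 9/29.53 ≈ 109.7°.
Delay after the Sun = 109.7° / (15°/h) ≈ 7.31 h.
18:00 + 7.315 h ≈ 01:19 → 01:20 to the nearest ten minutes.

01:20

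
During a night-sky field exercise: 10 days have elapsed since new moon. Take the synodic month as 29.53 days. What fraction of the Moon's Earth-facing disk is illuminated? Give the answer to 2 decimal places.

0.76

Phase angle: θ = 360°·(10 d)/(29.53 d) = 121.9°.
With cos θ = (-0.529), the lit fraction is (1 − (-0.529))/2 ≈ 0.764.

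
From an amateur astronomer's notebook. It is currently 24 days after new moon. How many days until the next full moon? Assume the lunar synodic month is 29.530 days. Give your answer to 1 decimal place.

20.3 days

Full moon is 0.5 of the way through the cycle: age 0.5 × 29.530 = 14.765 d.
This lunation's full moon (14.765 d) has passed, so add one period: 44.295 − 24 = 20.295 days.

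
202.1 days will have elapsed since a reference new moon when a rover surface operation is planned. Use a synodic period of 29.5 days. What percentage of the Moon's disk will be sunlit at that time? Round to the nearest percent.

202.1/29.5 = 6.851 lunations, so 6 complete cycles and 25.10 d into the next.
Elongation θ = 360° × 25.10/29.5 ≈ 306.3°.
Illuminated fraction = (1 − cos 306.3°)/2 = (1 − 0.592)/2 ≈ 0.204, so 20%.

20%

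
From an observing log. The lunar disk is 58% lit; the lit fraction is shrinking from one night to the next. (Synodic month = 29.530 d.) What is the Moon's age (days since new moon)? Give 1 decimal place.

Invert f = (1 − cos θ)/2 to get cos θ = 1 − 2(0.58) = -0.160, hence θ₀ = arccos -0.160 = 99.2°.
A waning Moon lies in 180°–360°, so θ = 360° − 99.2° = 260.8°.
That fraction of the synodic month is 260.8/360 × 29.530 d ≈ 21.39 d.

21.4 days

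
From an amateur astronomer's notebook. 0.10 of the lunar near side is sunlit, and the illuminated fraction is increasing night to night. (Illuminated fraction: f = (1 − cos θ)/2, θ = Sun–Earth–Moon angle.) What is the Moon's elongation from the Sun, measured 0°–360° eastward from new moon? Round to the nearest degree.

37°

cos θ = 1 − 2f = 0.800, giving a principal value of 36.9°.
Before full moon the principal value applies: θ = 36.9°.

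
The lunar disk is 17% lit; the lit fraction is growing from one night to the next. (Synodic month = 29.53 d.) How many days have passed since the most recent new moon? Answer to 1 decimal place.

From f = (1 − cos θ)/2: cos θ = 1 − 2×0.17 = 0.660; arccos → 48.7°.
The Moon is waxing (0°–180°), so θ = 48.7° directly.
Age = 29.53 × 48.7°/360° ≈ 3.99 days.

4.0 days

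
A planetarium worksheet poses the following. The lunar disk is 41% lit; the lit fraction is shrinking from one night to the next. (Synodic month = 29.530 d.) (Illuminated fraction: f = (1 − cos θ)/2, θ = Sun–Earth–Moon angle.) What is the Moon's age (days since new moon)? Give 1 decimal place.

23.0 days

From f = (1 − cos θ)/2: cos θ = 1 − 2×0.41 = 0.180; arccos → 79.6°.
Since the Moon is past full (waning), take the reflex angle: θ = 360° − 79.6° = 280.4°.
At 360°/29.530 d per day, 280.4° corresponds to 23.00 days.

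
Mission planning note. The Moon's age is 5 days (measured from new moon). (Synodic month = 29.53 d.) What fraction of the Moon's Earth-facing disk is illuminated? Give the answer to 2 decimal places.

The Moon has covered 5/29.53 of its cycle, so θ ≈ 360° × 5/29.53 = 61.0°.
cos 61.0° = 0.485, so f = (1 − 0.485)/2 = 0.257.

0.26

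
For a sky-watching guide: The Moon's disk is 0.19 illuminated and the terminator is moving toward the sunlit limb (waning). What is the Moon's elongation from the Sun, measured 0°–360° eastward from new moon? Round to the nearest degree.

Invert f = (1 − cos θ)/2 to get cos θ = 1 − 2(0.19) = 0.620, hence θ₀ = arccos 0.620 = 51.7°.
A waning Moon lies in 180°–360°, so θ = 360° − 51.7° = 308.3°.

308°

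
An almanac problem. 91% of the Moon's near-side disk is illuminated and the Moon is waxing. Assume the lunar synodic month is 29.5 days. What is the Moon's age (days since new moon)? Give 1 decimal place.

Invert f = (1 − cos θ)/2 to get cos θ = 1 − 2(0.91) = -0.820, hence θ₀ = arccos -0.820 = 145.1°.
Before full moon the principal value applies: θ = 145.1°.
Age = 29.5 × 145.1°/360° ≈ 11.89 days.

11.9 days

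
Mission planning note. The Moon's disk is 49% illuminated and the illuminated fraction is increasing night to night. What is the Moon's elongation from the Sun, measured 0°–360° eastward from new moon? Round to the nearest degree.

89°

From f = (1 − cos θ)/2: cos θ = 1 − 2×0.49 = 0.020; arccos → 88.9°.
Waxing ⇒ before full, so θ = 88.9°.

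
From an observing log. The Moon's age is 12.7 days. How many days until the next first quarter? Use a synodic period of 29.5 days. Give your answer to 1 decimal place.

First quarter is 0.25 of the way through the cycle: age 0.25 × 29.5 = 7.375 d.
This lunation's first quarter (7.375 d) has passed, so add one period: 36.875 − 12.7 = 24.175 days.

24.2 days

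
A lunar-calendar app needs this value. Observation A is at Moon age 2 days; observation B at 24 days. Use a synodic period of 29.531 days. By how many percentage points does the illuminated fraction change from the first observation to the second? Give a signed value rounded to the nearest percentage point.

First observation: θ = 360°·2/29.531 = 24.4°, so f = 0.045.
Second observation: θ = 292.6°, f = 0.308.
Δf = 0.308 − 0.045 = +0.263, i.e. +26 pp.

+26 pp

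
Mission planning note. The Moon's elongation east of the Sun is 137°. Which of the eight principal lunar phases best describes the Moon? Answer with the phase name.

waxing gibbous

The waxing gibbous sector spans roughly 112°–158°; 137° falls inside it.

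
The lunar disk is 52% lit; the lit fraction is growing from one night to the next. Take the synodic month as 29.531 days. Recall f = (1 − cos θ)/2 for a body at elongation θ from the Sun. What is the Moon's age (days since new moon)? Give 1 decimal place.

7.6 days

Invert f = (1 − cos θ)/2 to get cos θ = 1 − 2(0.52) = -0.040, hence θ₀ = arccos -0.040 = 92.3°.
Waxing ⇒ before full, so θ = 92.3°.
At 360°/29.531 d per day, 92.3° corresponds to 7.57 days.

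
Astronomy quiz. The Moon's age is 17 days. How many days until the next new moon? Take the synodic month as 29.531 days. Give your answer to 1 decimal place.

12.5 days

One full lunation from the last new moon is 29.531 d; remaining = 29.531 − 17 = 12.531 d.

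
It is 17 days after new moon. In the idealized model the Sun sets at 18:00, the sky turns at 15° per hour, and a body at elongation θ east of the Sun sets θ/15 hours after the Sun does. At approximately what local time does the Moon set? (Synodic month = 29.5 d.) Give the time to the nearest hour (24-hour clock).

08:00

Phase angle: θ = 360°·(17 d)/(29.5 d) = 207.5°.
Delay after the Sun = 207.5° / (15°/h) ≈ 13.83 h.
18:00 + 13.83 h ≈ 07:50 → 08:00 to the nearest hour.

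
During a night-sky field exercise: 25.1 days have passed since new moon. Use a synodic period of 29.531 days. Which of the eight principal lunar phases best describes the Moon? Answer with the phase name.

waning crescent

θ ≈ 360° × 25.1/29.531 = 306°, which falls in the waning crescent sector.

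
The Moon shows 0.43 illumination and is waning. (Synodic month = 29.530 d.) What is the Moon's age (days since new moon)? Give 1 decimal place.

cos θ = 1 − 2f = 0.140, giving a principal value of 82.0°.
Waning ⇒ past full, so θ = 360° − 82.0° = 278.0°.
Age = 29.530 × 278.0°/360° ≈ 22.81 days.

22.8 days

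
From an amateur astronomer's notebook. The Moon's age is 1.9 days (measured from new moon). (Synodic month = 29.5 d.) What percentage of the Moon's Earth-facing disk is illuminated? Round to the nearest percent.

Elongation θ = 360° × 1.9/29.5 ≈ 23.2°.
cos 23.2° = 0.919, so f = (1 − 0.919)/2 = 0.040, so 4%.

4%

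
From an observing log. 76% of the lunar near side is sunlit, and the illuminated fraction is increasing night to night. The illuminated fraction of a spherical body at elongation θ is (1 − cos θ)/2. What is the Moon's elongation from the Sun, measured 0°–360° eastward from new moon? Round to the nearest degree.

121°

Invert f = (1 − cos θ)/2 to get cos θ = 1 − 2(0.76) = -0.520, hence θ₀ = arccos -0.520 = 121.3°.
The Moon is waxing (0°–180°), so θ = 121.3° directly.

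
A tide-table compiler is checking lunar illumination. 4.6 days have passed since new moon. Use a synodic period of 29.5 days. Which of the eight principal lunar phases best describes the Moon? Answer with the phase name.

waxing crescent

θ ≈ 360° × 4.6/29.5 = 56°, which falls in the waxing crescent sector.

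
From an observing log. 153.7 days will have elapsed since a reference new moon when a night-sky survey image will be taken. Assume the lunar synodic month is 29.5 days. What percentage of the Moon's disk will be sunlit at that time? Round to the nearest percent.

38%

153.7 d spans 5 complete synodic months (5 × 29.5 = 147.50 d) plus 6.20 d.
The Moon has covered 6.20/29.5 of its cycle, so θ ≈ 360° × 6.20/29.5 = 75.7°.
Illuminated fraction = (1 − cos 75.7°)/2 = (1 − 0.248)/2 ≈ 0.376, so 38%.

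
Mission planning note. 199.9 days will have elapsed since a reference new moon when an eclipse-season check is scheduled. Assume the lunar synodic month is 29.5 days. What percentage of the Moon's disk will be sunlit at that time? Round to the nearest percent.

42%

199.9/29.5 = 6.776 lunations, so 6 complete cycles and 22.90 d into the next.
The Moon has covered 22.90/29.5 of its cycle, so θ ≈ 360° × 22.90/29.5 = 279.5°.
With cos θ = 0.164, the lit fraction is (1 − 0.164)/2 ≈ 0.418, so 42%.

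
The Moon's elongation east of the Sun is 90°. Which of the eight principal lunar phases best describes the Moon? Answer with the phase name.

90° lies in the first quarter sector of the 8-phase cycle.

first quarter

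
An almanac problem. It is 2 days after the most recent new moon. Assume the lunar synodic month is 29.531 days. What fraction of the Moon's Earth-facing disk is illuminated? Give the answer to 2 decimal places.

Elongation θ = 360° × 2/29.531 ≈ 24.4°.
cos 24.4° = 0.911, so f = (1 − 0.911)/2 = 0.045.

0.04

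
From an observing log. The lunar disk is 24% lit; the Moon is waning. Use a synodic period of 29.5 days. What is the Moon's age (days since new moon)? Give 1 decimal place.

24.7 days

cos θ = 1 − 2f = 0.520, giving a principal value of 58.7°.
Since the Moon is past full (waning), take the reflex angle: θ = 360° − 58.7° = 301.3°.
At 360°/29.5 d per day, 301.3° corresponds to 24.69 days.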